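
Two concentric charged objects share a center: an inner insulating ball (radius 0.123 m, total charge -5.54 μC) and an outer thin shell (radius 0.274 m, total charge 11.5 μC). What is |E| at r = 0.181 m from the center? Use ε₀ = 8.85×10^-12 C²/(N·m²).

Symmetry ⇒ E = E(r) r̂. Gaussian sphere of radius r = 0.181 m (between the bodies, 0.123 m < r < 0.274 m).
The shell at 0.274 m lies outside the Gaussian surface, so Q_enc = -5.54 μC = -5.54×10^-6 C.
Gauss's law: E·4πr² = Q_enc/ε₀.
E = |Q_enc|/(4πε₀r²) = (5.54e-6)/(4π·8.85×10^-12·(0.181)²) = 1.52×10^6 N/C.

|E| ≈ 1.52×10^6 V/m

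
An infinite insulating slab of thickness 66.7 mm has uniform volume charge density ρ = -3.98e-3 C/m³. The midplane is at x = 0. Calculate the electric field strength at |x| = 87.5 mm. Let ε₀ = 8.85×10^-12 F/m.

The point |x| = 87.5 mm lies outside the slab (half-thickness 0.03335 m). A symmetric pillbox spanning the full slab encloses Q_enc = ρ·d·A.
Flux = 2EA ⇒ E = |ρ|d/(2ε₀), independent of distance outside.
E = (3.98×10^-3)(0.0667)/(2·8.85×10^-12) = 1.50×10^7 N/C.

|E| ≈ 1.50×10^7 N/C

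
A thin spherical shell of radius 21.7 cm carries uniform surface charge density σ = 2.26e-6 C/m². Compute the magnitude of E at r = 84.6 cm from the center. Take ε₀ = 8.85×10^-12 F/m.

Take a concentric spherical Gaussian surface of radius r = 84.6 cm (r > 21.7 cm).
The entire shell is enclosed: Q_enc = σ·4πR² = (2.26×10^-6)·4π·(0.217)² = 1.337×10^-6 C.
Applying ∮E·dA = Q_enc/ε₀ with Φ = E(4πr²):
E = |Q_enc|/(4πε₀r²) = (1.337e-6)/(4π·8.85×10^-12·(0.846)²) = 1.68×10^4 N/C.

1.68×10^4 N/C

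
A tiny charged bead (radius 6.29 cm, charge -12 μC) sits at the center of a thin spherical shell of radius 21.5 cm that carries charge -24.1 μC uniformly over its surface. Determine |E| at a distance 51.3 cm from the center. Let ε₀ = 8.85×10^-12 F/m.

|E| = 1.23e6 N/C

Take a concentric spherical Gaussian surface of radius r = 51.3 cm (r > 21.5 cm, enclosing both).
Q_enc = (-12 μC) + (-24.1 μC) = -3.61e-5 C.
By Gauss's law, ∮E·dA = E·4πr² = Q_enc/ε₀.
E = |Q_enc|/(4πε₀r²) = (3.61×10^-5)/(4π·8.85×10^-12·(0.513)²) = 1.23×10^6 N/C.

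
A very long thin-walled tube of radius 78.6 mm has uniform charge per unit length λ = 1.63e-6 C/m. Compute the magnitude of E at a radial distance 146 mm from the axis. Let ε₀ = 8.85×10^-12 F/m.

Coaxial Gaussian cylinder, radius r = 146 mm, length L (r > 78.6 mm).
The full line charge is enclosed: λ_enc = 1.63×10^-6 C/m.
Applying ∮E·dA = Q_enc/ε₀ with the end caps contributing no flux:
E = |λ_enc|/(2πε₀r) = (1.63×10^-6)/(2π·8.85×10^-12·0.146) = 2.01e5 N/C.

2.01×10^5 V/m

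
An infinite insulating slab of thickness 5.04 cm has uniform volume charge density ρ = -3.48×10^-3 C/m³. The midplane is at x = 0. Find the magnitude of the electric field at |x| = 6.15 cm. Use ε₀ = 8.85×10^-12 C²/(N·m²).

E ≈ 9.91×10^6 N/C

The point |x| = 6.15 cm lies outside the slab (half-thickness 0.0252 m). A symmetric pillbox spanning the full slab encloses Q_enc = ρ·d·A.
Flux = 2EA ⇒ E = |ρ|d/(2ε₀), independent of distance outside.
E = (3.48e-3)(0.0504)/(2·8.85×10^-12) = 9.91×10^6 N/C.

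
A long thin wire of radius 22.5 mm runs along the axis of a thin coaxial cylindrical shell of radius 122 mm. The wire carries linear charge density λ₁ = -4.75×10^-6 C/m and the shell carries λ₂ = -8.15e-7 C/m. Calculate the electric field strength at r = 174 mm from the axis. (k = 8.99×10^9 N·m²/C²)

|E| = 5.75×10^5 V/m

By cylindrical symmetry E is radial; use a coaxial Gaussian cylinder of radius 174 mm and length L (r > 122 mm, enclosing both).
λ_enc = λ₁ + λ₂ = (-4.75e-6) + (-8.15×10^-7) = -5.565e-6 C/m.
Gauss's law: E·2πrL = λ_enc L/ε₀.
E = 2k|λ_enc|/r = 2(8.99×10^9)(5.565e-6)/(0.174) = 5.75×10^5 N/C.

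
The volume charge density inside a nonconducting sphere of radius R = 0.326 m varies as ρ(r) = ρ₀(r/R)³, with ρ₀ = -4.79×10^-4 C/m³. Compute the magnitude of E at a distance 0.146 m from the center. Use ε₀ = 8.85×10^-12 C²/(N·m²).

By spherical symmetry E is radial; choose a Gaussian sphere of radius r = 0.146 m (r < R).
Integrate the density: Q_enc = 4π ∫₀^r ρ₀(r'/R)^3 r'² dr' = 4πρ₀ r^6/(6·R³) = -2.805×10^-7 C.
Gauss's law: E·4πr² = Q_enc/ε₀.
E = |Q_enc|/(4πε₀r²) = (2.805e-7)/(4π·8.85×10^-12·(0.146)²) = 1.18e5 N/C.

E ≈ 1.18×10^5 N/C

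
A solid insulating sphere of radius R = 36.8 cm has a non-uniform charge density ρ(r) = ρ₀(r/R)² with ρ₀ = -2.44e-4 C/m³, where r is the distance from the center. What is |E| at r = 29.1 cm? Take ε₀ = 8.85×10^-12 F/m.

Symmetry ⇒ E = E(r) r̂. Gaussian sphere of radius r = 29.1 cm (r < R).
Integrate the density: Q_enc = 4π ∫₀^r ρ₀(r'/R)^2 r'² dr' = 4πρ₀ r^5/(5·R²) = -9.449×10^-6 C.
By Gauss's law, ∮E·dA = E·4πr² = Q_enc/ε₀.
E = |Q_enc|/(4πε₀r²) = (9.449e-6)/(4π·8.85×10^-12·(0.291)²) = 1.00×10^6 N/C.

1.00×10^6 N/C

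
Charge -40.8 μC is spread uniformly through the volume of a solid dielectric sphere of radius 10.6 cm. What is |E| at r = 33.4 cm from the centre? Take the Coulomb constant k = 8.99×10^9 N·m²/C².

E = 3.29e6 N/C

Symmetry ⇒ E = E(r) r̂. Gaussian sphere of radius r = 33.4 cm (r > R, so the entire charge is enclosed).
Q_enc = -40.8 μC = -4.08×10^-5 C.
By Gauss's law, ∮E·dA = E·4πr² = Q_enc/ε₀.
E = k|Q_enc|/r² = (8.99×10^9)(4.08×10^-5)/(0.334)² = 3.29×10^6 N/C.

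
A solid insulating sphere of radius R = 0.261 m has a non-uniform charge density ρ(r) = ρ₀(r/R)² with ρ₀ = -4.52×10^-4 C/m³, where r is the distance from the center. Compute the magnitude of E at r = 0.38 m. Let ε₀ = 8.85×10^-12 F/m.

1.26e6 N/C

Take a concentric spherical Gaussian surface of radius r = 0.38 m (r > R, all charge enclosed).
Q_enc = 4π ∫₀^R ρ₀(r'/R)^2 r'² dr' = 4πρ₀R³/5 = -2.02e-5 C.
By Gauss's law, ∮E·dA = E·4πr² = Q_enc/ε₀.
E = |Q_enc|/(4πε₀r²) = (2.02e-5)/(4π·8.85×10^-12·(0.38)²) = 1.26×10^6 N/C.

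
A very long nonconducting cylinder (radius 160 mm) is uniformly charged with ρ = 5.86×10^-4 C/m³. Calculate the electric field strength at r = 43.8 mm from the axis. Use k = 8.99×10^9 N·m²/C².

Coaxial Gaussian cylinder, radius r = 43.8 mm, length L (r < R).
Enclosed charge per unit length: λ_enc = ρ·πr² = (5.86×10^-4)π(0.0438)² = 3.532×10^-6 C/m.
Applying ∮E·dA = Q_enc/ε₀ with the end caps contributing no flux:
E = 2k|λ_enc|/r = 2(8.99×10^9)(3.532×10^-6)/(0.0438) = 1.45e6 N/C.

|E| ≈ 1.45×10^6 V/m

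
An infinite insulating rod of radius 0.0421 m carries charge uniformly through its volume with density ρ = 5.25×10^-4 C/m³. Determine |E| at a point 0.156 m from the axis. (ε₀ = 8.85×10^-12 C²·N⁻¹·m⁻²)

By cylindrical symmetry E is radial; use a coaxial Gaussian cylinder of radius 0.156 m and length L (r > 0.0421 m, full cross-section enclosed).
λ_enc = ρ·πR² = (5.25e-4)π(0.0421)² = 2.923e-6 C/m.
Applying ∮E·dA = Q_enc/ε₀ with the end caps contributing no flux:
E = |λ_enc|/(2πε₀r) = (2.923×10^-6)/(2π·8.85×10^-12·0.156) = 3.37×10^5 N/C.

|E| ≈ 3.37×10^5 N/C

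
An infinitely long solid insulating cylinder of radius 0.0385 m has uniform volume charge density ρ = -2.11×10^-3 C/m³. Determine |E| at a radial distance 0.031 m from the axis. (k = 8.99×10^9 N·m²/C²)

Coaxial Gaussian cylinder, radius r = 0.031 m, length L (r < R).
Charge inside radius r per length L is ρ·πr²·L, so λ_enc = ρπr² = -6.37e-6 C/m.
Since E is radial and uniform over the curved surface, Φ = E·2πrL = Q_enc/ε₀ = λ_enc L/ε₀.
E = 2k|λ_enc|/r = 2(8.99×10^9)(6.37×10^-6)/(0.031) = 3.69e6 N/C.

|E| = 3.69×10^6 V/m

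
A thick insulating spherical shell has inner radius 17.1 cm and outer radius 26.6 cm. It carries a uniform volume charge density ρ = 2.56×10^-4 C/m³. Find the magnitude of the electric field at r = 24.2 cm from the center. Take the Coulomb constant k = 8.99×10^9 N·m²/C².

Symmetry ⇒ E = E(r) r̂. Gaussian sphere of radius r = 24.2 cm (within the shell material, 17.1 cm < r < 26.6 cm).
Enclosed charge is the volume from a to r: Q_enc = (4π/3)ρ(r³ − a³) = 9.836×10^-6 C.
By Gauss's law, ∮E·dA = E·4πr² = Q_enc/ε₀.
E = k|Q_enc|/r² = (8.99×10^9)(9.836×10^-6)/(0.242)² = 1.51×10^6 N/C.

E ≈ 1.51×10^6 N/C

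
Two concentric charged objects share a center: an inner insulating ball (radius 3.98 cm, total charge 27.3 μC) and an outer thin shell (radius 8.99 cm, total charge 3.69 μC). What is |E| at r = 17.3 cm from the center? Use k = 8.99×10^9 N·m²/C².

|E| ≈ 9.31×10^6 V/m

Use a concentric Gaussian sphere at r = 17.3 cm (r > 8.99 cm, enclosing both).
Q_enc = (27.3 μC) + (3.69 μC) = 3.099×10^-5 C.
By Gauss's law, ∮E·dA = E·4πr² = Q_enc/ε₀.
E = k|Q_enc|/r² = (8.99×10^9)(3.099e-5)/(0.173)² = 9.31×10^6 N/C.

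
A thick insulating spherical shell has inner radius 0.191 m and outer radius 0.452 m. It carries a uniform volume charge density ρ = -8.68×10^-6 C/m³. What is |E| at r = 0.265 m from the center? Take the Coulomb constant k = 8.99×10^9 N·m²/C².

Take a concentric spherical Gaussian surface of radius r = 0.265 m (within the shell material, 0.191 m < r < 0.452 m).
Enclosed charge is the volume from a to r: Q_enc = (4π/3)ρ(r³ − a³) = -4.233×10^-7 C.
Gauss's law: E·4πr² = Q_enc/ε₀.
E = k|Q_enc|/r² = (8.99×10^9)(4.233e-7)/(0.265)² = 5.42×10^4 N/C.

E ≈ 5.42×10^4 V/m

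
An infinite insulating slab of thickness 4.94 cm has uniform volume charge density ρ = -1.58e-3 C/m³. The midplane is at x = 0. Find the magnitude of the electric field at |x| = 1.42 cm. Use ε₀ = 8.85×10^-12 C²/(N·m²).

By symmetry E is perpendicular to the slab. A Gaussian pillbox from −1.42 cm to +1.42 cm (face area A) lies entirely within the slab.
Q_enc = ρ·(2x)·A and flux = 2EA, so 2EA = 2ρxA/ε₀ ⇒ E = |ρ|x/ε₀.
E = (1.58×10^-3)(0.0142)/(8.85×10^-12) = 2.54e6 N/C.

E = 2.54×10^6 N/C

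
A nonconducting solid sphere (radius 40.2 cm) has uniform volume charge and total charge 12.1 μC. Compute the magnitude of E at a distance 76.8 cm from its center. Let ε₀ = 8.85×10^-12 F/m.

E ≈ 1.84e5 N/C

By spherical symmetry E is radial; choose a Gaussian sphere of radius r = 76.8 cm (r > R, so the entire charge is enclosed).
Q_enc = 12.1 μC = 1.21×10^-5 C.
Applying ∮E·dA = Q_enc/ε₀ with Φ = E(4πr²):
E = |Q_enc|/(4πε₀r²) = (1.21e-5)/(4π·8.85×10^-12·(0.768)²) = 1.84e5 N/C.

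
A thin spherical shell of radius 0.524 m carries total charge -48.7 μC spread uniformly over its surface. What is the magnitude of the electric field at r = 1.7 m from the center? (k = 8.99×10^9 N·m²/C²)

By spherical symmetry E is radial; choose a Gaussian sphere of radius r = 1.7 m (r > 0.524 m).
The entire shell is enclosed: Q_enc = -4.87×10^-5 C.
Gauss's law: E·4πr² = Q_enc/ε₀.
E = k|Q_enc|/r² = (8.99×10^9)(4.87e-5)/(1.7)² = 1.51×10^5 N/C.

|E| = 1.51×10^5 N/C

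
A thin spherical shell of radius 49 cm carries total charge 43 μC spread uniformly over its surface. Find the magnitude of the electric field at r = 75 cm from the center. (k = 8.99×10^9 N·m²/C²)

|E| ≈ 6.87e5 N/C

Take a concentric spherical Gaussian surface of radius r = 75 cm (r > 49 cm).
The entire shell is enclosed: Q_enc = 4.30e-5 C.
Gauss's law: E·4πr² = Q_enc/ε₀.
E = k|Q_enc|/r² = (8.99×10^9)(4.30×10^-5)/(0.75)² = 6.87e5 N/C.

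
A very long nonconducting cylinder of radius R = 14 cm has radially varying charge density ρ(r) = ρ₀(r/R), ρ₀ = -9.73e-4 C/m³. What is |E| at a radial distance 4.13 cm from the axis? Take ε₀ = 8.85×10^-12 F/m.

|E| ≈ 4.46e5 N/C

Coaxial Gaussian cylinder, radius r = 4.13 cm, length L (r < R).
λ_enc = ∫₀^r ρ(r')·2πr' dr' = (2πρ₀/R)·r^3/3 = -1.025×10^-6 C/m.
Since E is radial and uniform over the curved surface, Φ = E·2πrL = Q_enc/ε₀ = λ_enc L/ε₀.
E = |λ_enc|/(2πε₀r) = (1.025e-6)/(2π·8.85×10^-12·0.0413) = 4.46×10^5 N/C.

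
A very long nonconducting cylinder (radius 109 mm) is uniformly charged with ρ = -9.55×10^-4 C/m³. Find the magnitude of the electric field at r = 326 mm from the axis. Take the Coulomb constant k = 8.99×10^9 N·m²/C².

Take a coaxial cylindrical Gaussian surface of radius r = 326 mm and length L (r > 109 mm, full cross-section enclosed).
λ_enc = ρ·πR² = (-9.55e-4)π(0.109)² = -3.565e-5 C/m.
By Gauss's law (flux through the curved wall only), E·2πrL = λ_enc L/ε₀.
E = 2k|λ_enc|/r = 2(8.99×10^9)(3.565×10^-5)/(0.326) = 1.97e6 N/C.

E = 1.97×10^6 V/m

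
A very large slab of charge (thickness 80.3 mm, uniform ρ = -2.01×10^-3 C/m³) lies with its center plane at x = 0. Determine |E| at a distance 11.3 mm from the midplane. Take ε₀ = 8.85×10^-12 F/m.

By symmetry E is perpendicular to the slab. A Gaussian pillbox from −11.3 mm to +11.3 mm (face area A) lies entirely within the slab.
Q_enc = ρ·(2x)·A and flux = 2EA, so 2EA = 2ρxA/ε₀ ⇒ E = |ρ|x/ε₀.
E = (2.01×10^-3)(0.0113)/(8.85×10^-12) = 2.57e6 N/C.

E = 2.57×10^6 N/C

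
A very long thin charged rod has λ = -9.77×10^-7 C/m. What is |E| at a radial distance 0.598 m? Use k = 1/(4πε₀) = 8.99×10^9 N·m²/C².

Coaxial Gaussian cylinder, radius r = 0.598 m, length L.
Q_enc = λL, so λ_enc = -9.77e-7 C/m.
By Gauss's law (flux through the curved wall only), E·2πrL = λ_enc L/ε₀.
E = 2k|λ_enc|/r = 2(8.99×10^9)(9.77×10^-7)/(0.598) = 2.94e4 N/C.

|E| = 2.94×10^4 V/m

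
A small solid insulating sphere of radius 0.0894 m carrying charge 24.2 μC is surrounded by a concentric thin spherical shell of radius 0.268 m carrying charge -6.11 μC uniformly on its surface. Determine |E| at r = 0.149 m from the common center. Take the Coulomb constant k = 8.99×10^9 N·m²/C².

Take a concentric spherical Gaussian surface of radius r = 0.149 m (between the bodies, 0.0894 m < r < 0.268 m).
The shell at 0.268 m lies outside the Gaussian surface, so Q_enc = 24.2 μC = 2.42×10^-5 C.
Gauss's law: E·4πr² = Q_enc/ε₀.
E = k|Q_enc|/r² = (8.99×10^9)(2.42×10^-5)/(0.149)² = 9.80e6 N/C.

E ≈ 9.80e6 N/C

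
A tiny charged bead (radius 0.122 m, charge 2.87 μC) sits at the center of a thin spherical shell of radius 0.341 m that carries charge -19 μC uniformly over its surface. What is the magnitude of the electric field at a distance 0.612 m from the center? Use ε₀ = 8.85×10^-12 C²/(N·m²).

By spherical symmetry E is radial; choose a Gaussian sphere of radius r = 0.612 m (r > 0.341 m, enclosing both).
Q_enc = (2.87 μC) + (-19 μC) = -1.613×10^-5 C.
By Gauss's law, ∮E·dA = E·4πr² = Q_enc/ε₀.
E = |Q_enc|/(4πε₀r²) = (1.613×10^-5)/(4π·8.85×10^-12·(0.612)²) = 3.87×10^5 N/C.

|E| = 3.87e5 N/C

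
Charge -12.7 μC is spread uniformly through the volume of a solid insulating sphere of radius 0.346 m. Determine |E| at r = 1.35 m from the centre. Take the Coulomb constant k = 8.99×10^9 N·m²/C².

By spherical symmetry E is radial; choose a Gaussian sphere of radius r = 1.35 m (r > R, so the entire charge is enclosed).
Q_enc = -12.7 μC = -1.27×10^-5 C.
Applying ∮E·dA = Q_enc/ε₀ with Φ = E(4πr²):
E = k|Q_enc|/r² = (8.99×10^9)(1.27×10^-5)/(1.35)² = 6.26×10^4 N/C.

|E| = 6.26×10^4 V/m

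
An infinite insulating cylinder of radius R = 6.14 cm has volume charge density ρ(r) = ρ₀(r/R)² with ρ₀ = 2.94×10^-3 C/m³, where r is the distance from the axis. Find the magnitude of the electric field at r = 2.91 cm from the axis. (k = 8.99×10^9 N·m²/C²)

|E| = 5.43×10^5 N/C

By cylindrical symmetry E is radial; use a coaxial Gaussian cylinder of radius 2.91 cm and length L (r < R).
λ_enc = ∫₀^r ρ(r')·2πr' dr' = (2πρ₀/R²)·r^4/4 = 8.784e-7 C/m.
Since E is radial and uniform over the curved surface, Φ = E·2πrL = Q_enc/ε₀ = λ_enc L/ε₀.
E = 2k|λ_enc|/r = 2(8.99×10^9)(8.784×10^-7)/(0.0291) = 5.43e5 N/C.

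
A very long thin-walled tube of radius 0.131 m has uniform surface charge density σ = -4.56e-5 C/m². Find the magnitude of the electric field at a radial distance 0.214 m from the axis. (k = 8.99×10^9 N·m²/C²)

By cylindrical symmetry E is radial; use a coaxial Gaussian cylinder of radius 0.214 m and length L (r > 0.131 m).
The whole shell is enclosed: λ_enc = σ·2πR = (-4.56×10^-5)·2π·(0.131) = -3.753×10^-5 C/m.
By Gauss's law (flux through the curved wall only), E·2πrL = λ_enc L/ε₀.
E = 2k|λ_enc|/r = 2(8.99×10^9)(3.753e-5)/(0.214) = 3.15×10^6 N/C.

|E| ≈ 3.15×10^6 N/C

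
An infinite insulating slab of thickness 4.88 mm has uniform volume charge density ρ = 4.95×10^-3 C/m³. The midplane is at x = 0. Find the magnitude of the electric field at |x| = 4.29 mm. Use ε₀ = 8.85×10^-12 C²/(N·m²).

|E| ≈ 1.36×10^6 V/m

The point |x| = 4.29 mm lies outside the slab (half-thickness 0.00244 m). A symmetric pillbox spanning the full slab encloses Q_enc = ρ·d·A.
Flux = 2EA ⇒ E = |ρ|d/(2ε₀), independent of distance outside.
E = (4.95e-3)(0.00488)/(2·8.85×10^-12) = 1.36e6 N/C.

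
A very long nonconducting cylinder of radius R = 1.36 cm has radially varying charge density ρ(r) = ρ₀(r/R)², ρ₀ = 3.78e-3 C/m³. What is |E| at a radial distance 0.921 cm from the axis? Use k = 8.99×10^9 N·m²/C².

|E| = 4.51×10^5 N/C

By cylindrical symmetry E is radial; use a coaxial Gaussian cylinder of radius 0.921 cm and length L (r < R).
λ_enc = ∫₀^r ρ(r')·2πr' dr' = (2πρ₀/R²)·r^4/4 = 2.31×10^-7 C/m.
By Gauss's law (flux through the curved wall only), E·2πrL = λ_enc L/ε₀.
E = 2k|λ_enc|/r = 2(8.99×10^9)(2.31×10^-7)/(0.00921) = 4.51×10^5 N/C.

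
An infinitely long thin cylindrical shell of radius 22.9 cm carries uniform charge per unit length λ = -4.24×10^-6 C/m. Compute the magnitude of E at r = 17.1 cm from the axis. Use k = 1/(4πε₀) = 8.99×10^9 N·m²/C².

By cylindrical symmetry E is radial; use a coaxial Gaussian cylinder of radius 17.1 cm and length L (r < 22.9 cm, inside the shell).
All the surface charge lies outside this cylinder: Q_enc = 0, hence E = 0.

E = 0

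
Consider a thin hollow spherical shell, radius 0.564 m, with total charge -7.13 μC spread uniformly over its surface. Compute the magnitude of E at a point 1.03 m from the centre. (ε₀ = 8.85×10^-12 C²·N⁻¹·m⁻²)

By spherical symmetry E is radial; choose a Gaussian sphere of radius r = 1.03 m (r > 0.564 m).
The entire shell is enclosed: Q_enc = -7.13×10^-6 C.
By Gauss's law, ∮E·dA = E·4πr² = Q_enc/ε₀.
E = |Q_enc|/(4πε₀r²) = (7.13×10^-6)/(4π·8.85×10^-12·(1.03)²) = 6.04×10^4 N/C.

E = 6.04e4 N/C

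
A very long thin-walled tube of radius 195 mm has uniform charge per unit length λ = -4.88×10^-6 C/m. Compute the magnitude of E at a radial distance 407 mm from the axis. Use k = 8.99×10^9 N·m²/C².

E = 2.16e5 N/C

Coaxial Gaussian cylinder, radius r = 407 mm, length L (r > 195 mm).
The full line charge is enclosed: λ_enc = -4.88e-6 C/m.
Applying ∮E·dA = Q_enc/ε₀ with the end caps contributing no flux:
E = 2k|λ_enc|/r = 2(8.99×10^9)(4.88×10^-6)/(0.407) = 2.16×10^5 N/C.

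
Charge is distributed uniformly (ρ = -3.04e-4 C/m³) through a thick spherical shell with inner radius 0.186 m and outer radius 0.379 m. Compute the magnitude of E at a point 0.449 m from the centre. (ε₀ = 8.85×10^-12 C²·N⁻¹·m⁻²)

2.73e6 N/C

By spherical symmetry E is radial; choose a Gaussian sphere of radius r = 0.449 m (r > 0.379 m, enclosing the whole shell).
Q_enc = ρ·(4π/3)(b³ − a³) = (-3.04e-4)·(4π/3)·((0.379)³ − (0.186)³) = -6.113e-5 C.
By Gauss's law, ∮E·dA = E·4πr² = Q_enc/ε₀.
E = |Q_enc|/(4πε₀r²) = (6.113×10^-5)/(4π·8.85×10^-12·(0.449)²) = 2.73×10^6 N/C.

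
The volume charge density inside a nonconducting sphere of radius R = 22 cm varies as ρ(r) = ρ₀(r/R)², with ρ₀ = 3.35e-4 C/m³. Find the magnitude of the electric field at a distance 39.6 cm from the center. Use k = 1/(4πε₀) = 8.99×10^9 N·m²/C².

Symmetry ⇒ E = E(r) r̂. Gaussian sphere of radius r = 39.6 cm (r > R, all charge enclosed).
Q_enc = 4π ∫₀^R ρ₀(r'/R)^2 r'² dr' = 4πρ₀R³/5 = 8.965×10^-6 C.
Applying ∮E·dA = Q_enc/ε₀ with Φ = E(4πr²):
E = k|Q_enc|/r² = (8.99×10^9)(8.965×10^-6)/(0.396)² = 5.14×10^5 N/C.

E = 5.14×10^5 V/m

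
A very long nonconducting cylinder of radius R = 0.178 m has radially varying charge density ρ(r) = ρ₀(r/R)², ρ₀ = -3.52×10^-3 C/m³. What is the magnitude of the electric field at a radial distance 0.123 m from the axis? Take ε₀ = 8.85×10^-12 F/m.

Choose a coaxial cylinder of radius r = 0.123 m (arbitrary length L) as the Gaussian surface (r < R).
λ_enc = ∫₀^r ρ(r')·2πr' dr' = (2πρ₀/R²)·r^4/4 = -3.994×10^-5 C/m.
Gauss's law: E·2πrL = λ_enc L/ε₀.
E = |λ_enc|/(2πε₀r) = (3.994×10^-5)/(2π·8.85×10^-12·0.123) = 5.84×10^6 N/C.

5.84e6 V/m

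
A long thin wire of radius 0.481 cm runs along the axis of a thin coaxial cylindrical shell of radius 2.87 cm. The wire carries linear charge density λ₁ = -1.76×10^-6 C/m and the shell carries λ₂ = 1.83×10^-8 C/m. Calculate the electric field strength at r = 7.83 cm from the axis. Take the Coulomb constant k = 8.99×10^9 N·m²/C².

Coaxial Gaussian cylinder, radius r = 7.83 cm, length L (r > 2.87 cm, enclosing both).
λ_enc = λ₁ + λ₂ = (-1.76e-6) + (1.83×10^-8) = -1.742e-6 C/m.
Applying ∮E·dA = Q_enc/ε₀ with the end caps contributing no flux:
E = 2k|λ_enc|/r = 2(8.99×10^9)(1.742×10^-6)/(0.0783) = 4.00e5 N/C.

|E| = 4.00×10^5 N/C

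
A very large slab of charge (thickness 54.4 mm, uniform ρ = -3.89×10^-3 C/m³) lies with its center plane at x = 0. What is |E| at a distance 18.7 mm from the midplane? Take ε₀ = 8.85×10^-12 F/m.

E ≈ 8.22×10^6 V/m

By symmetry E is perpendicular to the slab. A Gaussian pillbox from −18.7 mm to +18.7 mm (face area A) lies entirely within the slab.
Q_enc = ρ·(2x)·A and flux = 2EA, so 2EA = 2ρxA/ε₀ ⇒ E = |ρ|x/ε₀.
E = (3.89×10^-3)(0.0187)/(8.85×10^-12) = 8.22×10^6 N/C.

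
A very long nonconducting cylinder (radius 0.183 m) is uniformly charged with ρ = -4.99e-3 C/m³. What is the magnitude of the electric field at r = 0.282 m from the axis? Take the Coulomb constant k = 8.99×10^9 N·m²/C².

3.35e7 V/m

By cylindrical symmetry E is radial; use a coaxial Gaussian cylinder of radius 0.282 m and length L (r > 0.183 m, full cross-section enclosed).
λ_enc = ρ·πR² = (-4.99×10^-3)π(0.183)² = -5.25e-4 C/m.
Since E is radial and uniform over the curved surface, Φ = E·2πrL = Q_enc/ε₀ = λ_enc L/ε₀.
E = 2k|λ_enc|/r = 2(8.99×10^9)(5.25e-4)/(0.282) = 3.35×10^7 N/C.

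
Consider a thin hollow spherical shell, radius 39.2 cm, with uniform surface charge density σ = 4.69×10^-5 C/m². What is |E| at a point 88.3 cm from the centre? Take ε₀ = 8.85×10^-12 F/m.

|E| = 1.04×10^6 N/C

Take a concentric spherical Gaussian surface of radius r = 88.3 cm (r > 39.2 cm).
The entire shell is enclosed: Q_enc = σ·4πR² = (4.69×10^-5)·4π·(0.392)² = 9.056×10^-5 C.
Gauss's law: E·4πr² = Q_enc/ε₀.
E = |Q_enc|/(4πε₀r²) = (9.056×10^-5)/(4π·8.85×10^-12·(0.883)²) = 1.04×10^6 N/C.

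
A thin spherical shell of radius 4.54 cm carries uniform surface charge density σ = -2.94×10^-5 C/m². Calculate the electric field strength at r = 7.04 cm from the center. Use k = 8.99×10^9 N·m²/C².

E = 1.38×10^6 V/m

Use a concentric Gaussian sphere at r = 7.04 cm (r > 4.54 cm).
The entire shell is enclosed: Q_enc = σ·4πR² = (-2.94×10^-5)·4π·(0.0454)² = -7.615e-7 C.
Gauss's law: E·4πr² = Q_enc/ε₀.
E = k|Q_enc|/r² = (8.99×10^9)(7.615×10^-7)/(0.0704)² = 1.38e6 N/C.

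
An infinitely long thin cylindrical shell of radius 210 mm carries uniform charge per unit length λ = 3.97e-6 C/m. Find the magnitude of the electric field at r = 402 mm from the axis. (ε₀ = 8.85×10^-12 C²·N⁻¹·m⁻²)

Take a coaxial cylindrical Gaussian surface of radius r = 402 mm and length L (r > 210 mm).
The full line charge is enclosed: λ_enc = 3.97×10^-6 C/m.
Applying ∮E·dA = Q_enc/ε₀ with the end caps contributing no flux:
E = |λ_enc|/(2πε₀r) = (3.97e-6)/(2π·8.85×10^-12·0.402) = 1.78×10^5 N/C.

1.78×10^5 N/C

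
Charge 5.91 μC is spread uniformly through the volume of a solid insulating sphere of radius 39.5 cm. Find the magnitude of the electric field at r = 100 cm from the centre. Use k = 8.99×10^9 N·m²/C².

E ≈ 5.31×10^4 N/C

Use a concentric Gaussian sphere at r = 100 cm (r > R, so the entire charge is enclosed).
Q_enc = 5.91 μC = 5.91e-6 C.
By Gauss's law, ∮E·dA = E·4πr² = Q_enc/ε₀.
E = k|Q_enc|/r² = (8.99×10^9)(5.91×10^-6)/(1)² = 5.31×10^4 N/C.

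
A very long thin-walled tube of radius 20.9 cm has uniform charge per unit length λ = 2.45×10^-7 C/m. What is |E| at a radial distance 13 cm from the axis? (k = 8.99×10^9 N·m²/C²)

|E| = 0 V/m

By cylindrical symmetry E is radial; use a coaxial Gaussian cylinder of radius 13 cm and length L (r < 20.9 cm, inside the shell).
All the surface charge lies outside this cylinder: Q_enc = 0, hence E = 0.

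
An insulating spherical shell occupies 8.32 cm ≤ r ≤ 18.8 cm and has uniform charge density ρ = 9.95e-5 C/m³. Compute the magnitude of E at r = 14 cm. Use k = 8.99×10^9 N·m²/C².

Take a concentric spherical Gaussian surface of radius r = 14 cm (within the shell material, 8.32 cm < r < 18.8 cm).
Enclosed charge is the volume from a to r: Q_enc = (4π/3)ρ(r³ − a³) = 9.036e-7 C.
By Gauss's law, ∮E·dA = E·4πr² = Q_enc/ε₀.
E = k|Q_enc|/r² = (8.99×10^9)(9.036×10^-7)/(0.14)² = 4.14×10^5 N/C.

E ≈ 4.14×10^5 V/m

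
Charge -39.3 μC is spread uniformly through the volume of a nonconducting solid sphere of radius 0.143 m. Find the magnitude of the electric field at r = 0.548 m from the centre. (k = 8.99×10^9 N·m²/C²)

Take a concentric spherical Gaussian surface of radius r = 0.548 m (r > R, so the entire charge is enclosed).
Q_enc = -39.3 μC = -3.93e-5 C.
By Gauss's law, ∮E·dA = E·4πr² = Q_enc/ε₀.
E = k|Q_enc|/r² = (8.99×10^9)(3.93e-5)/(0.548)² = 1.18×10^6 N/C.

1.18×10^6 V/m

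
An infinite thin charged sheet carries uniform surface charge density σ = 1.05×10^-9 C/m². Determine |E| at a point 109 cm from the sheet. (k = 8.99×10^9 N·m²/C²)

By planar symmetry E is perpendicular to the sheet and uniform; use a Gaussian pillbox with flat faces of area A on each side of the sheet.
Only the two end caps contribute flux: Φ = 2EA. With Q_enc = σA, Gauss's law gives E = |σ|/(2ε₀).
E = 2πk|σ| = 2π(8.99×10^9)(1.05×10^-9) = 59.3 N/C.

E ≈ 59.3 N/C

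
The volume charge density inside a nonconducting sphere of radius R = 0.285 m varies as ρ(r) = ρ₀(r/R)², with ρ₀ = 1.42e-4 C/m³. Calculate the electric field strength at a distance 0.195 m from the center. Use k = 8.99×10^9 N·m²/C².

E ≈ 2.93×10^5 N/C

Use a concentric Gaussian sphere at r = 0.195 m (r < R).
Q_enc = ∫₀^r ρ(r')·4πr'² dr' = (4πρ₀/R²) ∫₀^r r'^4 dr' = 4πρ₀ r^5/(5·R²) = 1.239×10^-6 C.
Applying ∮E·dA = Q_enc/ε₀ with Φ = E(4πr²):
E = k|Q_enc|/r² = (8.99×10^9)(1.239×10^-6)/(0.195)² = 2.93×10^5 N/C.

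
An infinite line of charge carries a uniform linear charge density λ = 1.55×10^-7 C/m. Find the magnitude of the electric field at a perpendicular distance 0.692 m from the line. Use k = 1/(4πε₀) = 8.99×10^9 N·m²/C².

Choose a coaxial cylinder of radius r = 0.692 m (arbitrary length L) as the Gaussian surface.
Q_enc = λL, so λ_enc = 1.55×10^-7 C/m.
Gauss's law: E·2πrL = λ_enc L/ε₀.
E = 2k|λ_enc|/r = 2(8.99×10^9)(1.55×10^-7)/(0.692) = 4.03e3 N/C.

4.03×10^3 V/m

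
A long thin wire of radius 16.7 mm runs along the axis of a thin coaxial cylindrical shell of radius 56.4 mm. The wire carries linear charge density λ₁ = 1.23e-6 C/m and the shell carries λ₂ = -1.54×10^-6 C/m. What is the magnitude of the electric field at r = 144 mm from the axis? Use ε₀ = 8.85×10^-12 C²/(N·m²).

3.87e4 N/C

Take a coaxial cylindrical Gaussian surface of radius r = 144 mm and length L (r > 56.4 mm, enclosing both).
λ_enc = λ₁ + λ₂ = (1.23×10^-6) + (-1.54e-6) = -3.10×10^-7 C/m.
By Gauss's law (flux through the curved wall only), E·2πrL = λ_enc L/ε₀.
E = |λ_enc|/(2πε₀r) = (3.10×10^-7)/(2π·8.85×10^-12·0.144) = 3.87×10^4 N/C.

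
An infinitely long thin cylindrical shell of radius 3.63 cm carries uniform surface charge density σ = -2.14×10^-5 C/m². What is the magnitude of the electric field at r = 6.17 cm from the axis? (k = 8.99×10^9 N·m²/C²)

|E| = 1.42×10^6 N/C

Coaxial Gaussian cylinder, radius r = 6.17 cm, length L (r > 3.63 cm).
The whole shell is enclosed: λ_enc = σ·2πR = (-2.14×10^-5)·2π·(0.0363) = -4.881×10^-6 C/m.
Gauss's law: E·2πrL = λ_enc L/ε₀.
E = 2k|λ_enc|/r = 2(8.99×10^9)(4.881×10^-6)/(0.0617) = 1.42×10^6 N/C.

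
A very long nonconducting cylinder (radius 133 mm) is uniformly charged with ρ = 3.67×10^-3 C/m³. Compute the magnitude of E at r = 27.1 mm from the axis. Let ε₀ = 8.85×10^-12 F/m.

5.62×10^6 N/C

Take a coaxial cylindrical Gaussian surface of radius r = 27.1 mm and length L (r < R).
Charge inside radius r per length L is ρ·πr²·L, so λ_enc = ρπr² = 8.467×10^-6 C/m.
By Gauss's law (flux through the curved wall only), E·2πrL = λ_enc L/ε₀.
E = |λ_enc|/(2πε₀r) = (8.467×10^-6)/(2π·8.85×10^-12·0.0271) = 5.62×10^6 N/C.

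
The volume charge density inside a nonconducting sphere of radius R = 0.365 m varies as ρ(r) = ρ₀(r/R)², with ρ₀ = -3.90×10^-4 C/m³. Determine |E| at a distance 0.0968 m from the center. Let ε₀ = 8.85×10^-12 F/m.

Use a concentric Gaussian sphere at r = 0.0968 m (r < R).
Q_enc = ∫₀^r ρ(r')·4πr'² dr' = (4πρ₀/R²) ∫₀^r r'^4 dr' = 4πρ₀ r^5/(5·R²) = -6.253×10^-8 C.
Since E is radial and uniform over the Gaussian sphere, Φ = E·4πr² = Q_enc/ε₀.
E = |Q_enc|/(4πε₀r²) = (6.253×10^-8)/(4π·8.85×10^-12·(0.0968)²) = 6.00×10^4 N/C.

E ≈ 6.00e4 N/C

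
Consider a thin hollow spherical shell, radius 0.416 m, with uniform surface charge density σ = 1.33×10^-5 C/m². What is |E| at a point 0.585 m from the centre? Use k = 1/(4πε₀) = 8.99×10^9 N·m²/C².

Use a concentric Gaussian sphere at r = 0.585 m (r > 0.416 m).
The entire shell is enclosed: Q_enc = σ·4πR² = (1.33×10^-5)·4π·(0.416)² = 2.892×10^-5 C.
Applying ∮E·dA = Q_enc/ε₀ with Φ = E(4πr²):
E = k|Q_enc|/r² = (8.99×10^9)(2.892×10^-5)/(0.585)² = 7.60e5 N/C.

E ≈ 7.60×10^5 N/C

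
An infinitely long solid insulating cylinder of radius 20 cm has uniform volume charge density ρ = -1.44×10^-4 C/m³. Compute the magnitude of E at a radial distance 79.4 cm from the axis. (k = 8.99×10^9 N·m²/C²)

4.10×10^5 V/m

By cylindrical symmetry E is radial; use a coaxial Gaussian cylinder of radius 79.4 cm and length L (r > 20 cm, full cross-section enclosed).
λ_enc = ρ·πR² = (-1.44×10^-4)π(0.2)² = -1.81×10^-5 C/m.
Gauss's law: E·2πrL = λ_enc L/ε₀.
E = 2k|λ_enc|/r = 2(8.99×10^9)(1.81×10^-5)/(0.794) = 4.10e5 N/C.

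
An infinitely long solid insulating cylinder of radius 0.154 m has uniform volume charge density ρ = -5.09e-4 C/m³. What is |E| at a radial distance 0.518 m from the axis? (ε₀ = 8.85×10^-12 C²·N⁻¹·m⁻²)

1.32e6 N/C

By cylindrical symmetry E is radial; use a coaxial Gaussian cylinder of radius 0.518 m and length L (r > 0.154 m, full cross-section enclosed).
λ_enc = ρ·πR² = (-5.09e-4)π(0.154)² = -3.792×10^-5 C/m.
Gauss's law: E·2πrL = λ_enc L/ε₀.
E = |λ_enc|/(2πε₀r) = (3.792×10^-5)/(2π·8.85×10^-12·0.518) = 1.32×10^6 N/C.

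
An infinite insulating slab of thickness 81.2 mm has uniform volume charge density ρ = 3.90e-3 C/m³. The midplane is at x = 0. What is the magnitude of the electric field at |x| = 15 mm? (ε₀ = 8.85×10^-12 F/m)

E ≈ 6.61e6 N/C

By symmetry E is perpendicular to the slab. A Gaussian pillbox from −15 mm to +15 mm (face area A) lies entirely within the slab.
Q_enc = ρ·(2x)·A and flux = 2EA, so 2EA = 2ρxA/ε₀ ⇒ E = |ρ|x/ε₀.
E = (3.90×10^-3)(0.015)/(8.85×10^-12) = 6.61e6 N/C.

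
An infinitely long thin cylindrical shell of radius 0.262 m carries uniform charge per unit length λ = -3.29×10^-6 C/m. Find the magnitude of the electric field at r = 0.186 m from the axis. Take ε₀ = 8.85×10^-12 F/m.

E = 0

Coaxial Gaussian cylinder, radius r = 0.186 m, length L (r < 0.262 m, inside the shell).
No charge is enclosed, so Gauss's law gives E·2πrL = 0 ⇒ E = 0.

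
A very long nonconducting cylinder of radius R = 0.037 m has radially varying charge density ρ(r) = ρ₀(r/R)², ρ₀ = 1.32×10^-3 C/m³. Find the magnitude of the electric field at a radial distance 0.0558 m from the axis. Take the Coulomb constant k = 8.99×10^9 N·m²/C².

Choose a coaxial cylinder of radius r = 0.0558 m (arbitrary length L) as the Gaussian surface (r > R, full charge per length enclosed).
λ_enc = 2π ∫₀^R ρ₀(r'/R)^2 r' dr' = 2πρ₀R²/4 = 2.839×10^-6 C/m.
Applying ∮E·dA = Q_enc/ε₀ with the end caps contributing no flux:
E = 2k|λ_enc|/r = 2(8.99×10^9)(2.839×10^-6)/(0.0558) = 9.15×10^5 N/C.

|E| ≈ 9.15×10^5 N/C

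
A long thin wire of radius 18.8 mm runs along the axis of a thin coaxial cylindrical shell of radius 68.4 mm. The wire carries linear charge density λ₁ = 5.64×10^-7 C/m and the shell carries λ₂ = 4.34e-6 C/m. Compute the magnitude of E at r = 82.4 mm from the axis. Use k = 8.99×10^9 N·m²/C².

E ≈ 1.07e6 N/C

Take a coaxial cylindrical Gaussian surface of radius r = 82.4 mm and length L (r > 68.4 mm, enclosing both).
λ_enc = λ₁ + λ₂ = (5.64e-7) + (4.34e-6) = 4.904×10^-6 C/m.
Gauss's law: E·2πrL = λ_enc L/ε₀.
E = 2k|λ_enc|/r = 2(8.99×10^9)(4.904×10^-6)/(0.0824) = 1.07×10^6 N/C.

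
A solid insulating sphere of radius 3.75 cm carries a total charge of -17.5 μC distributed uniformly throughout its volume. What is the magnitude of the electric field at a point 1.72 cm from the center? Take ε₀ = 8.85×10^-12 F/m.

By spherical symmetry E is radial; choose a Gaussian sphere of radius r = 1.72 cm (r < R).
For a uniform sphere the enclosed fraction is (r/R)³, so Q_enc = (-17.5 μC)(0.0172/0.0375)³ = -1.689×10^-6 C.
Gauss's law: E·4πr² = Q_enc/ε₀.
E = |Q_enc|/(4πε₀r²) = (1.689×10^-6)/(4π·8.85×10^-12·(0.0172)²) = 5.13×10^7 N/C.

|E| = 5.13e7 N/C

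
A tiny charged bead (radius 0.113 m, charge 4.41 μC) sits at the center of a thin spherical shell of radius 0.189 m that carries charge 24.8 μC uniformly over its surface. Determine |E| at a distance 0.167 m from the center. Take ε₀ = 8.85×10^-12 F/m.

E ≈ 1.42e6 N/C

By spherical symmetry E is radial; choose a Gaussian sphere of radius r = 0.167 m (between the bodies, 0.113 m < r < 0.189 m).
Only the inner charge is enclosed; the outer shell contributes nothing inside itself. Q_enc = 4.41 μC = 4.41×10^-6 C.
Gauss's law: E·4πr² = Q_enc/ε₀.
E = |Q_enc|/(4πε₀r²) = (4.41e-6)/(4π·8.85×10^-12·(0.167)²) = 1.42×10^6 N/C.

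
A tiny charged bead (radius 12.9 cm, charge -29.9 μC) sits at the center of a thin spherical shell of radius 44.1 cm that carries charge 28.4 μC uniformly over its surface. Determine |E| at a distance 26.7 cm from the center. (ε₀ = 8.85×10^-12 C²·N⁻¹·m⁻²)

Use a concentric Gaussian sphere at r = 26.7 cm (between the bodies, 12.9 cm < r < 44.1 cm).
Only the inner charge is enclosed; the outer shell contributes nothing inside itself. Q_enc = -29.9 μC = -2.99×10^-5 C.
Applying ∮E·dA = Q_enc/ε₀ with Φ = E(4πr²):
E = |Q_enc|/(4πε₀r²) = (2.99×10^-5)/(4π·8.85×10^-12·(0.267)²) = 3.77×10^6 N/C.

|E| = 3.77e6 N/C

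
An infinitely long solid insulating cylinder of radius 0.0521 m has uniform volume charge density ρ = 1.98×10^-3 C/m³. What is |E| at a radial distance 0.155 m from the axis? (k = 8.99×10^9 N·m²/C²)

1.96×10^6 V/m

Choose a coaxial cylinder of radius r = 0.155 m (arbitrary length L) as the Gaussian surface (r > 0.0521 m, full cross-section enclosed).
λ_enc = ρ·πR² = (1.98×10^-3)π(0.0521)² = 1.688×10^-5 C/m.
Since E is radial and uniform over the curved surface, Φ = E·2πrL = Q_enc/ε₀ = λ_enc L/ε₀.
E = 2k|λ_enc|/r = 2(8.99×10^9)(1.688×10^-5)/(0.155) = 1.96×10^6 N/C.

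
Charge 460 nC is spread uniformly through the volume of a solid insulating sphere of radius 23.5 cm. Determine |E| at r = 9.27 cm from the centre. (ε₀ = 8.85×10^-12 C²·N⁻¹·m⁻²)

E = 2.95e4 N/C

Use a concentric Gaussian sphere at r = 9.27 cm (r < R).
For a uniform sphere the enclosed fraction is (r/R)³, so Q_enc = (460 nC)(0.0927/0.235)³ = 2.824e-8 C.
Gauss's law: E·4πr² = Q_enc/ε₀.
E = |Q_enc|/(4πε₀r²) = (2.824×10^-8)/(4π·8.85×10^-12·(0.0927)²) = 2.95e4 N/C.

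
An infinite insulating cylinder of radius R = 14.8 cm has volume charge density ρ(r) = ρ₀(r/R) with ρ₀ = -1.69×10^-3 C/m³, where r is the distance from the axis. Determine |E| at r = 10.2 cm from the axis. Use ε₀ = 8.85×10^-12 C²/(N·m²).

|E| ≈ 4.47×10^6 V/m

Choose a coaxial cylinder of radius r = 10.2 cm (arbitrary length L) as the Gaussian surface (r < R).
λ_enc = ∫₀^r ρ(r')·2πr' dr' = (2πρ₀/R)·r^3/3 = -2.538×10^-5 C/m.
Gauss's law: E·2πrL = λ_enc L/ε₀.
E = |λ_enc|/(2πε₀r) = (2.538e-5)/(2π·8.85×10^-12·0.102) = 4.47e6 N/C.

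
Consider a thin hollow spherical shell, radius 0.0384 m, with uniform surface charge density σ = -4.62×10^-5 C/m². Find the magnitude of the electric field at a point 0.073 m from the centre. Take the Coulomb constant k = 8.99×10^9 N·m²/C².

|E| = 1.44×10^6 N/C

Symmetry ⇒ E = E(r) r̂. Gaussian sphere of radius r = 0.073 m (r > 0.0384 m).
The entire shell is enclosed: Q_enc = σ·4πR² = (-4.62×10^-5)·4π·(0.0384)² = -8.561×10^-7 C.
By Gauss's law, ∮E·dA = E·4πr² = Q_enc/ε₀.
E = k|Q_enc|/r² = (8.99×10^9)(8.561×10^-7)/(0.073)² = 1.44e6 N/C.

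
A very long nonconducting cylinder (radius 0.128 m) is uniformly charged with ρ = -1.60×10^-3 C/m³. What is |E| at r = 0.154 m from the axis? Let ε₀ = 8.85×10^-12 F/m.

By cylindrical symmetry E is radial; use a coaxial Gaussian cylinder of radius 0.154 m and length L (r > 0.128 m, full cross-section enclosed).
λ_enc = ρ·πR² = (-1.60×10^-3)π(0.128)² = -8.235e-5 C/m.
By Gauss's law (flux through the curved wall only), E·2πrL = λ_enc L/ε₀.
E = |λ_enc|/(2πε₀r) = (8.235×10^-5)/(2π·8.85×10^-12·0.154) = 9.62×10^6 N/C.

|E| ≈ 9.62e6 N/C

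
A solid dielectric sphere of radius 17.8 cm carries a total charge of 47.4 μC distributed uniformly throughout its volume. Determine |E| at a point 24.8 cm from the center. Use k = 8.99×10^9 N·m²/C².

6.93×10^6 N/C

Take a concentric spherical Gaussian surface of radius r = 24.8 cm (r > R, so the entire charge is enclosed).
Q_enc = 47.4 μC = 4.74×10^-5 C.
Applying ∮E·dA = Q_enc/ε₀ with Φ = E(4πr²):
E = k|Q_enc|/r² = (8.99×10^9)(4.74×10^-5)/(0.248)² = 6.93e6 N/C.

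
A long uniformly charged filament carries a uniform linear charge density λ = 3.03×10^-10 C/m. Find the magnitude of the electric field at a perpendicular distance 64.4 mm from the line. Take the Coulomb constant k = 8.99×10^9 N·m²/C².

Coaxial Gaussian cylinder, radius r = 64.4 mm, length L.
Q_enc = λL, so λ_enc = 3.03×10^-10 C/m.
By Gauss's law (flux through the curved wall only), E·2πrL = λ_enc L/ε₀.
E = 2k|λ_enc|/r = 2(8.99×10^9)(3.03×10^-10)/(0.0644) = 84.6 N/C.

84.6 V/m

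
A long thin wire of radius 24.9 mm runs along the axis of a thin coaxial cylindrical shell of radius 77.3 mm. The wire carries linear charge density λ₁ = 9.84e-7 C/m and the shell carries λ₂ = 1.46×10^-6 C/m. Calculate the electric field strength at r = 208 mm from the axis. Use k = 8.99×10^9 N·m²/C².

Take a coaxial cylindrical Gaussian surface of radius r = 208 mm and length L (r > 77.3 mm, enclosing both).
λ_enc = λ₁ + λ₂ = (9.84×10^-7) + (1.46×10^-6) = 2.444×10^-6 C/m.
Since E is radial and uniform over the curved surface, Φ = E·2πrL = Q_enc/ε₀ = λ_enc L/ε₀.
E = 2k|λ_enc|/r = 2(8.99×10^9)(2.444e-6)/(0.208) = 2.11e5 N/C.

|E| = 2.11×10^5 V/m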